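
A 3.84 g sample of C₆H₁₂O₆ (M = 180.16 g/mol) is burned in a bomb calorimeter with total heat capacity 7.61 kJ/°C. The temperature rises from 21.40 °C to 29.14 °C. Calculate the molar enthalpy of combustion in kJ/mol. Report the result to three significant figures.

ΔH = -2760 kJ/mol

ΔT = 29.14 − 21.40 = 7.74 °C
q_cal = C_cal × ΔT = 7.61 × 7.74 = 58.9014 kJ
n = 3.84 / 180.16 = 0.02131 mol
q_rxn = −q_cal = -58.9014 kJ
ΔH = -58.9014 / 0.02131 = -2764 kJ/mol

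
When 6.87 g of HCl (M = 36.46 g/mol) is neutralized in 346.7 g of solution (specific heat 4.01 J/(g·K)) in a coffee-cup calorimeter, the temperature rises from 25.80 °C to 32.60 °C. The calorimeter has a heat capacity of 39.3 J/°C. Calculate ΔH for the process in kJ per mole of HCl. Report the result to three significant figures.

ΔH = -51.6 kJ/mol

|ΔT| = |32.60 − 25.80| = 6.80 °C
|q_surr| = (346.7 × 4.01 + 39.3) × 6.80 = 1429.567 × 6.80 = 9721 J
n(HCl) = 6.87 / 36.46 = 0.1884 mol
Temperature rose, so q_rxn = −|q_surr| = -9.721 kJ
ΔH = q_rxn / n = -51.60 kJ/mol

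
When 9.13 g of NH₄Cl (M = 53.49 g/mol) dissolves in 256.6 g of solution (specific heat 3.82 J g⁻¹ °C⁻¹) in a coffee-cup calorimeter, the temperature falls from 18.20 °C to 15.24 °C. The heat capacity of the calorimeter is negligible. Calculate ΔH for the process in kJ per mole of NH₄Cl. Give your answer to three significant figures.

ΔH = 17.0 kJ/mol

|ΔT| = |15.24 − 18.20| = 2.96 °C
|q_surr| = (256.6 × 3.82) × 2.96 = 980.212 × 2.96 = 2901 J
n(NH₄Cl) = 9.13 / 53.49 = 0.1707 mol
Temperature fell, so q_rxn = +|q_surr| = 2.901 kJ
ΔH = q_rxn / n = 16.99 kJ/mol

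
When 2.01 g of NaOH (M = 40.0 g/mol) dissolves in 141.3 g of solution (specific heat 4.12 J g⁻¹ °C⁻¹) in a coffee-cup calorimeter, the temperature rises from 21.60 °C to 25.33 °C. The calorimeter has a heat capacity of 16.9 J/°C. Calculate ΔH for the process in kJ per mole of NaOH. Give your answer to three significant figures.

ΔH = -44.5 kJ/mol

|ΔT| = |25.33 − 21.60| = 3.73 °C
|q_surr| = (141.3 × 4.12 + 16.9) × 3.73 = 599.056 × 3.73 = 2234 J
n(NaOH) = 2.01 / 40.0 = 0.05025 mol
Temperature rose, so q_rxn = −|q_surr| = -2.234 kJ
ΔH = q_rxn / n = -44.46 kJ/mol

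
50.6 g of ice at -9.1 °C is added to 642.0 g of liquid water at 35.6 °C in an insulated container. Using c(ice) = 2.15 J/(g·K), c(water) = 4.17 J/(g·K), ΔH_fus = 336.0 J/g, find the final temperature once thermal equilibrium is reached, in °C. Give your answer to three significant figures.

T_f = 26.8 °C

Heat to bring ice to 0 °C and melt it: q₁ = 50.6×2.15×9.1 + 50.6×336.0 = 17992 J
Heat the water can supply cooling to 0 °C: 642.0×4.17×35.6 = 95306.2 J > q₁, so all ice melts.
Energy balance: 642.0×4.17×(35.6 − T) = 17992 + 50.6×4.17×(T − 0)
2677.14(35.6 − T) = 17992 + 211.002 T
95306.2 − 17992 = 2888.142 T
T = 77314.2 / 2888.142 = 26.77 °C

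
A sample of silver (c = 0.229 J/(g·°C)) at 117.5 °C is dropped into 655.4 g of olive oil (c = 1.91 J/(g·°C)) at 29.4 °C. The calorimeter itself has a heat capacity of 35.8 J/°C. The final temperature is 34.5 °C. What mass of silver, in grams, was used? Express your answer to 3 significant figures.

q_gained = (655.4 × 1.91 + 35.8) × (34.5 − 29.4) = 6566.8 J
q_lost = m × 0.229 × (117.5 − 34.5) = 19.007 m
m = 6566.8 / 19.007 = 345 g

m = 345 g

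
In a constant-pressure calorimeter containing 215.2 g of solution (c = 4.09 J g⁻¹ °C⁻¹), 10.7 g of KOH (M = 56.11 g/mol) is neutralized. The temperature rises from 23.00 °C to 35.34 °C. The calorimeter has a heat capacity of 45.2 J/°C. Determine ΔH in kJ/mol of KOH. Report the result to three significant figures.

ΔH = -59.9 kJ/mol

|ΔT| = |35.34 − 23.00| = 12.34 °C
|q_surr| = (215.2 × 4.09 + 45.2) × 12.34 = 925.368 × 12.34 = 11420 J
n(KOH) = 10.7 / 56.11 = 0.1907 mol
Temperature rose, so q_rxn = −|q_surr| = -11.42 kJ
ΔH = q_rxn / n = -59.88 kJ/mol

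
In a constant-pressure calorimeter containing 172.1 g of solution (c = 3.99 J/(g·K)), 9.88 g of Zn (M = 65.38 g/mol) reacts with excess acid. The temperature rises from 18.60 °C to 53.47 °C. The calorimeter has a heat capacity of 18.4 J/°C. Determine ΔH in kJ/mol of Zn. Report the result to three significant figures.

ΔH = -163 kJ/mol

|ΔT| = |53.47 − 18.60| = 34.87 °C
|q_surr| = (172.1 × 3.99 + 18.4) × 34.87 = 705.079 × 34.87 = 24590 J
n(Zn) = 9.88 / 65.38 = 0.1511 mol
Temperature rose, so q_rxn = −|q_surr| = -24.59 kJ
ΔH = q_rxn / n = -162.7 kJ/mol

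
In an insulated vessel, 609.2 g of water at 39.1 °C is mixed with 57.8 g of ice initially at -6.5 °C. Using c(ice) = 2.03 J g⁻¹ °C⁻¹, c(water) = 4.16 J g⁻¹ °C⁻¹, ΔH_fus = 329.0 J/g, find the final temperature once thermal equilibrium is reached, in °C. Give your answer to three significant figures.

Heat to bring ice to 0 °C and melt it: q₁ = 57.8×2.03×6.5 + 57.8×329.0 = 19779 J
Heat the water can supply cooling to 0 °C: 609.2×4.16×39.1 = 99090.0 J > q₁, so all ice melts.
Energy balance: 609.2×4.16×(39.1 − T) = 19779 + 57.8×4.16×(T − 0)
2534.272(39.1 − T) = 19779 + 240.448 T
99090.0 − 19779 = 2774.720 T
T = 79311.0 / 2774.720 = 28.58 °C

T_f = 28.6 °C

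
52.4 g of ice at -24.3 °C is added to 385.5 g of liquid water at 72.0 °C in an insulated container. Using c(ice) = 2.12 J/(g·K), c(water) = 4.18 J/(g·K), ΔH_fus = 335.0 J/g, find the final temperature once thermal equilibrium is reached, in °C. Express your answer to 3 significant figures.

Heat to bring ice to 0 °C and melt it: q₁ = 52.4×2.12×24.3 + 52.4×335.0 = 20253 J
Heat the water can supply cooling to 0 °C: 385.5×4.18×72.0 = 116020 J > q₁, so all ice melts.
Energy balance: 385.5×4.18×(72.0 − T) = 20253 + 52.4×4.18×(T − 0)
1611.39(72.0 − T) = 20253 + 219.032 T
116020 − 20253 = 1830.422 T
T = 95767 / 1830.422 = 52.32 °C

T_f = 52.3 °C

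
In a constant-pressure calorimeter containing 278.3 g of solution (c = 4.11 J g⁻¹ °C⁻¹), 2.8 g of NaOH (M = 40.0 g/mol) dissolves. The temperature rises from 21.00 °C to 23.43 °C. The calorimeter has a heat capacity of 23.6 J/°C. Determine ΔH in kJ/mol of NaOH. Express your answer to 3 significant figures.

|ΔT| = |23.43 − 21.00| = 2.43 °C
|q_surr| = (278.3 × 4.11 + 23.6) × 2.43 = 1167.413 × 2.43 = 2837 J
n(NaOH) = 2.8 / 40.0 = 0.07000 mol
Temperature rose, so q_rxn = −|q_surr| = -2.837 kJ
ΔH = q_rxn / n = -40.53 kJ/mol

ΔH = -40.5 kJ/mol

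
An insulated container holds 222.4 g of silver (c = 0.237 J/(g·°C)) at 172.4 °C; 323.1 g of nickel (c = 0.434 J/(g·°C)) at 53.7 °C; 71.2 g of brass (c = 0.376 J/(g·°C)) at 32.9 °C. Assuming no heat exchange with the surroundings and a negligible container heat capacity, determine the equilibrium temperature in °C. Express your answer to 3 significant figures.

T_f = 79.6 °C

Σ mᵢcᵢ(T − Tᵢ) = 0  ⇒  T = Σ mᵢcᵢTᵢ / Σ mᵢcᵢ
Σ mᵢcᵢ = 222.4×0.237 + 323.1×0.434 + 71.2×0.376 = 219.7054
Σ mᵢcᵢTᵢ = 52.7088×172.4 + 140.2254×53.7 + 26.7712×32.9 = 17498
T = 17498 / 219.7054 = 79.64 °C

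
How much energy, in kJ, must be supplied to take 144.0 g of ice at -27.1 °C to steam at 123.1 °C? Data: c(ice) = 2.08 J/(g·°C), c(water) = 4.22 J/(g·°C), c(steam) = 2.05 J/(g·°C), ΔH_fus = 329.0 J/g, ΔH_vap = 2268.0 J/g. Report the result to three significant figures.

q1 (heat ice -27.1→0.0 °C): 144.0 × 2.08 × 27.1 = 8117 J
q2 (melt at 0 °C): 144.0 × 329.0 = 47376 J
q3 (heat water 0.0→100.0 °C): 144.0 × 4.22 × 100.0 = 60768 J
q4 (vaporize at 100 °C): 144.0 × 2268.0 = 326592 J
q5 (heat steam 100.0→123.1 °C): 144.0 × 2.05 × 23.1 = 6819 J
Total: 8117 + 47376 + 60768 + 326592 + 6819 = 449672 J = 450 kJ

q = 450 kJ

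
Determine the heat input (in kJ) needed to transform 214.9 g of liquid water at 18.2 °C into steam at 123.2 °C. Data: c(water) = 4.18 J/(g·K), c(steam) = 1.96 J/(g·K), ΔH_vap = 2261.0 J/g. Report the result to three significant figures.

q = 569 kJ

q1 (heat water 18.2→100.0 °C): 214.9 × 4.18 × 81.8 = 73479 J
q2 (vaporize at 100 °C): 214.9 × 2261.0 = 485889 J
q3 (heat steam 100.0→123.2 °C): 214.9 × 1.96 × 23.2 = 9772 J
Total: 73479 + 485889 + 9772 = 569140 J = 569 kJ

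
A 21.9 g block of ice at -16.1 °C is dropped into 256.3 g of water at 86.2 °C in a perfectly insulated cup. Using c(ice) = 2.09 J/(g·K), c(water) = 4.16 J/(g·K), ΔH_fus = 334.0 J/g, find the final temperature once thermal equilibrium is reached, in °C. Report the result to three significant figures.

T_f = 72.5 °C

Heat to bring ice to 0 °C and melt it: q₁ = 21.9×2.09×16.1 + 21.9×334.0 = 8051.5 J
Heat the water can supply cooling to 0 °C: 256.3×4.16×86.2 = 91907.1 J > q₁, so all ice melts.
Energy balance: 256.3×4.16×(86.2 − T) = 8051.5 + 21.9×4.16×(T − 0)
1066.208(86.2 − T) = 8051.5 + 91.104 T
91907.1 − 8051.5 = 1157.312 T
T = 83855.6 / 1157.312 = 72.46 °C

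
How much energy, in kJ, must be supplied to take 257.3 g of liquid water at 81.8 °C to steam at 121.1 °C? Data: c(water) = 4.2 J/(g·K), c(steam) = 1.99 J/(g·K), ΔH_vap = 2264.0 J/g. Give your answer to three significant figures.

q = 613 kJ

q1 (heat water 81.8→100.0 °C): 257.3 × 4.2 × 18.2 = 19668 J
q2 (vaporize at 100 °C): 257.3 × 2264.0 = 582527 J
q3 (heat steam 100.0→121.1 °C): 257.3 × 1.99 × 21.1 = 10804 J
Total: 19668 + 582527 + 10804 = 612999 J = 613 kJ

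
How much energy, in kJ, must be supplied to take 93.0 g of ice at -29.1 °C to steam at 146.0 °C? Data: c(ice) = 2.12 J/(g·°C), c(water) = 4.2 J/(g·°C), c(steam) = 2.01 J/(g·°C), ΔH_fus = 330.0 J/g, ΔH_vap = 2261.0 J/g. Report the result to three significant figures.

q1 (heat ice -29.1→0.0 °C): 93.0 × 2.12 × 29.1 = 5737 J
q2 (melt at 0 °C): 93.0 × 330.0 = 30690 J
q3 (heat water 0.0→100.0 °C): 93.0 × 4.2 × 100.0 = 39060 J
q4 (vaporize at 100 °C): 93.0 × 2261.0 = 210273 J
q5 (heat steam 100.0→146.0 °C): 93.0 × 2.01 × 46.0 = 8599 J
Total: 5737 + 30690 + 39060 + 210273 + 8599 = 294359 J = 294 kJ

q = 294 kJ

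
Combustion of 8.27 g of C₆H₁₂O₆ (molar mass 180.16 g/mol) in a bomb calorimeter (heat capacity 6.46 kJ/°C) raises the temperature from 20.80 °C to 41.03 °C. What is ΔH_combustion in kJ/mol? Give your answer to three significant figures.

ΔH = -2850 kJ/mol

ΔT = 41.03 − 20.80 = 20.23 °C
q_cal = C_cal × ΔT = 6.46 × 20.23 = 130.6858 kJ
n = 8.27 / 180.16 = 0.04590 mol
q_rxn = −q_cal = -130.6858 kJ
ΔH = -130.6858 / 0.04590 = -2847 kJ/mol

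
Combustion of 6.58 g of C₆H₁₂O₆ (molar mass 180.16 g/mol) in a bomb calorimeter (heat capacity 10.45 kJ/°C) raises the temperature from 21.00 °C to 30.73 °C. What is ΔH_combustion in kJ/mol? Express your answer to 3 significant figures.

ΔH = -2780 kJ/mol

ΔT = 30.73 − 21.00 = 9.73 °C
q_cal = C_cal × ΔT = 10.45 × 9.73 = 101.6785 kJ
n = 6.58 / 180.16 = 0.03652 mol
q_rxn = −q_cal = -101.6785 kJ
ΔH = -101.6785 / 0.03652 = -2784 kJ/mol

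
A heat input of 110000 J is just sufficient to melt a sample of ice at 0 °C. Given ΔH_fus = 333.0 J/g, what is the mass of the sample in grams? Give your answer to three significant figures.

m = 330 g

m = q / ΔH_fus = 110000 J / 333.0 J/g = 330 g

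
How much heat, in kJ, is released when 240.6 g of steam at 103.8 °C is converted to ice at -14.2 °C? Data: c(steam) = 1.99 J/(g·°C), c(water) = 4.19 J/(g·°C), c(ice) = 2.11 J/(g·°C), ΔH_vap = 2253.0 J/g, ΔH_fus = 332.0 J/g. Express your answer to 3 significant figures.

q1 (cool steam 103.8→100 °C): 240.6 × 1.99 × 3.8 = 1819 J
q2 (condense at 100 °C): 240.6 × 2253.0 = 542072 J
q3 (cool water 100→0 °C): 240.6 × 4.19 × 100.0 = 100811 J
q4 (freeze at 0 °C): 240.6 × 332.0 = 79879 J
q5 (cool ice 0→-14.2 °C): 240.6 × 2.11 × 14.2 = 7209 J
Total: 1819 + 542072 + 100811 + 79879 + 7209 = 731790 J = 732 kJ

q = 732 kJ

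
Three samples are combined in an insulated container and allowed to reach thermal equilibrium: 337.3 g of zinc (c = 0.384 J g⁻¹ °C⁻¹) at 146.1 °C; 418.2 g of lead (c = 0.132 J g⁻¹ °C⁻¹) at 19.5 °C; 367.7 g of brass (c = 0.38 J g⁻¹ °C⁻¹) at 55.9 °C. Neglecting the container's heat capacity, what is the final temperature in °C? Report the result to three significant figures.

T_f = 85.7 °C

Σ mᵢcᵢ(T − Tᵢ) = 0  ⇒  T = Σ mᵢcᵢTᵢ / Σ mᵢcᵢ
Σ mᵢcᵢ = 337.3×0.384 + 418.2×0.132 + 367.7×0.38 = 324.4516
Σ mᵢcᵢTᵢ = 129.5232×146.1 + 55.2024×19.5 + 139.726×55.9 = 27810
T = 27810 / 324.4516 = 85.71 °C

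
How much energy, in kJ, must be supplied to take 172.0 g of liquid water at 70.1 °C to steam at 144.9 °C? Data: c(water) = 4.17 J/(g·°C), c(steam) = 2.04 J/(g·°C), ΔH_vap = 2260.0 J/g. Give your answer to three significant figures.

q = 426 kJ

q1 (heat water 70.1→100.0 °C): 172.0 × 4.17 × 29.9 = 21445 J
q2 (vaporize at 100 °C): 172.0 × 2260.0 = 388720 J
q3 (heat steam 100.0→144.9 °C): 172.0 × 2.04 × 44.9 = 15755 J
Total: 21445 + 388720 + 15755 = 425920 J = 426 kJ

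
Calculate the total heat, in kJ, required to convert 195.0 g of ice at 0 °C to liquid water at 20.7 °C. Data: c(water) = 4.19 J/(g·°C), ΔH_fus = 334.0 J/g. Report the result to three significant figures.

q1 (melt at 0 °C): 195.0 × 334.0 = 65130 J
q2 (heat water 0.0→20.7 °C): 195.0 × 4.19 × 20.7 = 16913 J
Total: 65130 + 16913 = 82043 J = 82.0 kJ

q = 82.0 kJ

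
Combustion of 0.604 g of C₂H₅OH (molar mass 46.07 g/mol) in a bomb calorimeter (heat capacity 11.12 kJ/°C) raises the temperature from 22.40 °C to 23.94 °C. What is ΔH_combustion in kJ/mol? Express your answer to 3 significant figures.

ΔH = -1310 kJ/mol

ΔT = 23.94 − 22.40 = 1.54 °C
q_cal = C_cal × ΔT = 11.12 × 1.54 = 17.1248 kJ
n = 0.604 / 46.07 = 0.01311 mol
q_rxn = −q_cal = -17.1248 kJ
ΔH = -17.1248 / 0.01311 = -1306 kJ/mol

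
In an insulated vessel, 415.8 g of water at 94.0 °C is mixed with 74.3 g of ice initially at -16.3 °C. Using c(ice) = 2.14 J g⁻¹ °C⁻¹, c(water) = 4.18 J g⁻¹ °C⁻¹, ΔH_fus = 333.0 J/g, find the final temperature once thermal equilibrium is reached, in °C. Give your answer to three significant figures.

Heat to bring ice to 0 °C and melt it: q₁ = 74.3×2.14×16.3 + 74.3×333.0 = 27334 J
Heat the water can supply cooling to 0 °C: 415.8×4.18×94.0 = 163376 J > q₁, so all ice melts.
Energy balance: 415.8×4.18×(94.0 − T) = 27334 + 74.3×4.18×(T − 0)
1738.044(94.0 − T) = 27334 + 310.574 T
163376 − 27334 = 2048.618 T
T = 136042 / 2048.618 = 66.41 °C

T_f = 66.4 °C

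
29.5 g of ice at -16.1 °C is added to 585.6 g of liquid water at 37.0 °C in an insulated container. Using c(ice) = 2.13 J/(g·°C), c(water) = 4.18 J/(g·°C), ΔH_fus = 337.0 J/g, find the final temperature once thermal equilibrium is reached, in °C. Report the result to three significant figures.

T_f = 31.0 °C

Heat to bring ice to 0 °C and melt it: q₁ = 29.5×2.13×16.1 + 29.5×337.0 = 10953 J
Heat the water can supply cooling to 0 °C: 585.6×4.18×37.0 = 90568.9 J > q₁, so all ice melts.
Energy balance: 585.6×4.18×(37.0 − T) = 10953 + 29.5×4.18×(T − 0)
2447.808(37.0 − T) = 10953 + 123.31 T
90568.9 − 10953 = 2571.118 T
T = 79615.9 / 2571.118 = 30.97 °C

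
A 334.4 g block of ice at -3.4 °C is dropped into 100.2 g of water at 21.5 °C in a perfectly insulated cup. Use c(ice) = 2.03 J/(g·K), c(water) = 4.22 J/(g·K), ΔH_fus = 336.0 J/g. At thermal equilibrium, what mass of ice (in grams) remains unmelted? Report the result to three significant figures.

Heat to warm all ice to 0 °C: 334.4×2.03×3.4 = 2308.0 J
Heat released by water cooling to 0 °C: 100.2×4.22×21.5 = 9091.1 J
9091.1 J < 2308.0 + 334.4×336.0 = 114666.4 J, so not all ice melts; final T = 0 °C.
Heat left for melting: 9091.1 − 2308.0 = 6783.1 J
Mass melted = 6783.1 / 336.0 = 20.19 g
Ice remaining = 334.4 − 20.19 = 314.21 g

m_ice remaining = 314 g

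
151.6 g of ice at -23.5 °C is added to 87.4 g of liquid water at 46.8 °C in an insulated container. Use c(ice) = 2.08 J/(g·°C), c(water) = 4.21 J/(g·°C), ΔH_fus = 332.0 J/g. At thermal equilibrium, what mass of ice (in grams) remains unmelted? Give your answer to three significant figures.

m_ice remaining = 122 g

Heat to warm all ice to 0 °C: 151.6×2.08×23.5 = 7410.2 J
Heat released by water cooling to 0 °C: 87.4×4.21×46.8 = 17220 J
17220 J < 7410.2 + 151.6×332.0 = 57741.4 J, so not all ice melts; final T = 0 °C.
Heat left for melting: 17220 − 7410.2 = 9809.8 J
Mass melted = 9809.8 / 332.0 = 29.55 g
Ice remaining = 151.6 − 29.55 = 122.05 g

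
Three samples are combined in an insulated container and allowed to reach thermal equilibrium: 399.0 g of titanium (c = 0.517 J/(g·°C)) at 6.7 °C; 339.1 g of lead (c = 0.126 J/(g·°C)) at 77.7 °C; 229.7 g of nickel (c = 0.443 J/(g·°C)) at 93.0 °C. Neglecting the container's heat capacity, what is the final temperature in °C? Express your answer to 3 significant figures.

T_f = 40.4 °C

Σ mᵢcᵢ(T − Tᵢ) = 0  ⇒  T = Σ mᵢcᵢTᵢ / Σ mᵢcᵢ
Σ mᵢcᵢ = 399.0×0.517 + 339.1×0.126 + 229.7×0.443 = 350.7667
Σ mᵢcᵢTᵢ = 206.283×6.7 + 42.7266×77.7 + 101.7571×93.0 = 14165
T = 14165 / 350.7667 = 40.38 °C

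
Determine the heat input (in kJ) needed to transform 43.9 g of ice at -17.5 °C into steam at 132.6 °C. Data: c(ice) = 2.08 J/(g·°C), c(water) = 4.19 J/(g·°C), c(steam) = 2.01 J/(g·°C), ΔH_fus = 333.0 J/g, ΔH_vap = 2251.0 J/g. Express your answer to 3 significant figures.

q = 136 kJ

q1 (heat ice -17.5→0.0 °C): 43.9 × 2.08 × 17.5 = 1598 J
q2 (melt at 0 °C): 43.9 × 333.0 = 14619 J
q3 (heat water 0.0→100.0 °C): 43.9 × 4.19 × 100.0 = 18394 J
q4 (vaporize at 100 °C): 43.9 × 2251.0 = 98819 J
q5 (heat steam 100.0→132.6 °C): 43.9 × 2.01 × 32.6 = 2877 J
Total: 1598 + 14619 + 18394 + 98819 + 2877 = 136307 J = 136 kJ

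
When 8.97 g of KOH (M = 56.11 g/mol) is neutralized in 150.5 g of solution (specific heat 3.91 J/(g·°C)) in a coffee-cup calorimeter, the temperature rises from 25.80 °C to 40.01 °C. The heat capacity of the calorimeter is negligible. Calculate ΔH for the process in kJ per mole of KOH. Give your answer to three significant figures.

|ΔT| = |40.01 − 25.80| = 14.21 °C
|q_surr| = (150.5 × 3.91) × 14.21 = 588.455 × 14.21 = 8362 J
n(KOH) = 8.97 / 56.11 = 0.1599 mol
Temperature rose, so q_rxn = −|q_surr| = -8.362 kJ
ΔH = q_rxn / n = -52.30 kJ/mol

ΔH = -52.3 kJ/mol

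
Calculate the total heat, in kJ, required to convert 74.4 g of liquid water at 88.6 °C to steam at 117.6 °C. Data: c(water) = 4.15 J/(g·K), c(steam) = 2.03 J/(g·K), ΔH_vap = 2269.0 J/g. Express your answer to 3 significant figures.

q1 (heat water 88.6→100.0 °C): 74.4 × 4.15 × 11.4 = 3520 J
q2 (vaporize at 100 °C): 74.4 × 2269.0 = 168814 J
q3 (heat steam 100.0→117.6 °C): 74.4 × 2.03 × 17.6 = 2658 J
Total: 3520 + 168814 + 2658 = 174992 J = 175 kJ

q = 175 kJ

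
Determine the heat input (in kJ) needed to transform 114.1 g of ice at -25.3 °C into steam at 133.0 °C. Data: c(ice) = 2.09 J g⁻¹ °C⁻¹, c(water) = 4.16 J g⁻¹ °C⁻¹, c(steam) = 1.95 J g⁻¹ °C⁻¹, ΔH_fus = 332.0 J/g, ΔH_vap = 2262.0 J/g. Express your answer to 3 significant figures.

q1 (heat ice -25.3→0.0 °C): 114.1 × 2.09 × 25.3 = 6033 J
q2 (melt at 0 °C): 114.1 × 332.0 = 37881 J
q3 (heat water 0.0→100.0 °C): 114.1 × 4.16 × 100.0 = 47466 J
q4 (vaporize at 100 °C): 114.1 × 2262.0 = 258094 J
q5 (heat steam 100.0→133.0 °C): 114.1 × 1.95 × 33.0 = 7342 J
Total: 6033 + 37881 + 47466 + 258094 + 7342 = 356816 J = 357 kJ

q = 357 kJ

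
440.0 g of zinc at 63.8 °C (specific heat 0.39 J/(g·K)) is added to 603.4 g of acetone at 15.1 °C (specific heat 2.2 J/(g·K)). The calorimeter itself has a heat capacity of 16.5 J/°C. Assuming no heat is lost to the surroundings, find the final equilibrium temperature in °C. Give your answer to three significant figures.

T_f = 20.6 °C

Heat lost by zinc = heat gained by acetone + calorimeter.
(440.0)(0.39)(63.8 − T) = [(603.4)(2.2) + 16.5](T − 15.1)
171.6 (63.8 − T) = 1343.98 (T − 15.1)
10948 − 171.6 T = 1343.98 T − 20294
31242 = 1515.58 T
T = 20.61 °C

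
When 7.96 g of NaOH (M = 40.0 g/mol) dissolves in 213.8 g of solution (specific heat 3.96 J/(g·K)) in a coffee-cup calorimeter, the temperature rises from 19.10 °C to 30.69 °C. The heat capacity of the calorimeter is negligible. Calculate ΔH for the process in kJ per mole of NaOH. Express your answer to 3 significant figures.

|ΔT| = |30.69 − 19.10| = 11.59 °C
|q_surr| = (213.8 × 3.96) × 11.59 = 846.648 × 11.59 = 9813 J
n(NaOH) = 7.96 / 40.0 = 0.1990 mol
Temperature rose, so q_rxn = −|q_surr| = -9.813 kJ
ΔH = q_rxn / n = -49.31 kJ/mol

ΔH = -49.3 kJ/mol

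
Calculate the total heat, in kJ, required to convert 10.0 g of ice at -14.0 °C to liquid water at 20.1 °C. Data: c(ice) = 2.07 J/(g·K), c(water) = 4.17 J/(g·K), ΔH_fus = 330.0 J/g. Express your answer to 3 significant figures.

q = 4.43 kJ

q1 (heat ice -14.0→0.0 °C): 10.0 × 2.07 × 14.0 = 290 J
q2 (melt at 0 °C): 10.0 × 330.0 = 3300 J
q3 (heat water 0.0→20.1 °C): 10.0 × 4.17 × 20.1 = 838 J
Total: 290 + 3300 + 838 = 4428 J = 4.43 kJ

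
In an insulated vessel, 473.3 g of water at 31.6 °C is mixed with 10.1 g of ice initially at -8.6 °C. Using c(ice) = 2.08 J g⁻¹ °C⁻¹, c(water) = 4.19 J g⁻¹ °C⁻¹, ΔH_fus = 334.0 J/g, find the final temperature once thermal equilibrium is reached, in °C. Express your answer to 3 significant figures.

T_f = 29.2 °C

Heat to bring ice to 0 °C and melt it: q₁ = 10.1×2.08×8.6 + 10.1×334.0 = 3554.1 J
Heat the water can supply cooling to 0 °C: 473.3×4.19×31.6 = 62666.8 J > q₁, so all ice melts.
Energy balance: 473.3×4.19×(31.6 − T) = 3554.1 + 10.1×4.19×(T − 0)
1983.127(31.6 − T) = 3554.1 + 42.319 T
62666.8 − 3554.1 = 2025.446 T
T = 59112.7 / 2025.446 = 29.19 °C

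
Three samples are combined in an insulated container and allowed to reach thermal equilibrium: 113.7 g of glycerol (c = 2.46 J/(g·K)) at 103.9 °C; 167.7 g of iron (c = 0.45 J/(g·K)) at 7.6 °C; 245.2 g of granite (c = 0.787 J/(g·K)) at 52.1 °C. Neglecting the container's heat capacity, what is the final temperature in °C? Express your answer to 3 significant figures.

Σ mᵢcᵢ(T − Tᵢ) = 0  ⇒  T = Σ mᵢcᵢTᵢ / Σ mᵢcᵢ
Σ mᵢcᵢ = 113.7×2.46 + 167.7×0.45 + 245.2×0.787 = 548.1394
Σ mᵢcᵢTᵢ = 279.702×103.9 + 75.465×7.6 + 192.9724×52.1 = 39688
T = 39688 / 548.1394 = 72.40 °C

T_f = 72.4 °C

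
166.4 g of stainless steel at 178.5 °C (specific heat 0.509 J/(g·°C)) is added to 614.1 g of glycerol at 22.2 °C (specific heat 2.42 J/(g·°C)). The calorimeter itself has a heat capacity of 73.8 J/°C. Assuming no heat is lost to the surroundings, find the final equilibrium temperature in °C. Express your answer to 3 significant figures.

Heat lost by stainless steel = heat gained by glycerol + calorimeter.
(166.4)(0.509)(178.5 − T) = [(614.1)(2.42) + 73.8](T − 22.2)
84.6976 (178.5 − T) = 1559.922 (T − 22.2)
15119 − 84.6976 T = 1559.922 T − 34630
49749 = 1644.6196 T
T = 30.2495 °C

T_f = 30.2 °C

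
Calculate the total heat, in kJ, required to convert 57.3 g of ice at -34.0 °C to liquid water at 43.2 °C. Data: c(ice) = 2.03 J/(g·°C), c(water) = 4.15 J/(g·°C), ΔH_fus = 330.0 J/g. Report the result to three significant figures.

q1 (heat ice -34.0→0.0 °C): 57.3 × 2.03 × 34.0 = 3955 J
q2 (melt at 0 °C): 57.3 × 330.0 = 18909 J
q3 (heat water 0.0→43.2 °C): 57.3 × 4.15 × 43.2 = 10273 J
Total: 3955 + 18909 + 10273 = 33137 J = 33.1 kJ

q = 33.1 kJ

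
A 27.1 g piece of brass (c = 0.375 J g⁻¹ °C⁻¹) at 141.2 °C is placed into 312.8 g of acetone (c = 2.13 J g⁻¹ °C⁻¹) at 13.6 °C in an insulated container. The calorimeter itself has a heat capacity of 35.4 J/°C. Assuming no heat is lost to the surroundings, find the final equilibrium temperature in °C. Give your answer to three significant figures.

Heat lost by brass = heat gained by acetone + calorimeter.
(27.1)(0.375)(141.2 − T) = [(312.8)(2.13) + 35.4](T − 13.6)
10.1625 (141.2 − T) = 701.664 (T − 13.6)
1434.9 − 10.1625 T = 701.664 T − 9542.6
10977.5 = 711.8265 T
T = 15.42 °C

T_f = 15.4 °C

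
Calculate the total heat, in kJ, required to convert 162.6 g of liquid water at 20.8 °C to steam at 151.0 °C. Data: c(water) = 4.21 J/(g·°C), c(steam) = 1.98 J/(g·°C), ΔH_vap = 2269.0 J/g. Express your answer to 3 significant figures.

q = 440 kJ

q1 (heat water 20.8→100.0 °C): 162.6 × 4.21 × 79.2 = 54216 J
q2 (vaporize at 100 °C): 162.6 × 2269.0 = 368939 J
q3 (heat steam 100.0→151.0 °C): 162.6 × 1.98 × 51.0 = 16419 J
Total: 54216 + 368939 + 16419 = 439574 J = 440 kJ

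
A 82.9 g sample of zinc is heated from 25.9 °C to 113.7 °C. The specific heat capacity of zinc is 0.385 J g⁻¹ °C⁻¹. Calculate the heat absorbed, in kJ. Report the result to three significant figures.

q = 2.80 kJ

q = m c ΔT = 82.9 × 0.385 × (113.7 − 25.9)
q = 82.9 × 0.385 × 87.8 = 2802 J = 2.80 kJ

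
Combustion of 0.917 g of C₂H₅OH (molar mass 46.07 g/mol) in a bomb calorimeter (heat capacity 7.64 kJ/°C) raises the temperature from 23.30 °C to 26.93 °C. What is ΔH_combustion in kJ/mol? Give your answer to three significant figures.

ΔT = 26.93 − 23.30 = 3.63 °C
q_cal = C_cal × ΔT = 7.64 × 3.63 = 27.7332 kJ
n = 0.917 / 46.07 = 0.01990 mol
q_rxn = −q_cal = -27.7332 kJ
ΔH = -27.7332 / 0.01990 = -1394 kJ/mol

ΔH = -1390 kJ/mol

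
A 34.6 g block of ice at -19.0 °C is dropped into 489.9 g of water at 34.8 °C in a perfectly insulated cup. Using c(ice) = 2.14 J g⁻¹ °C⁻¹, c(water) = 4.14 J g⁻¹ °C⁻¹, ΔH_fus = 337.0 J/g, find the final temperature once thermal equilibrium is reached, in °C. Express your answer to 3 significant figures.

T_f = 26.5 °C

Heat to bring ice to 0 °C and melt it: q₁ = 34.6×2.14×19.0 + 34.6×337.0 = 13067 J
Heat the water can supply cooling to 0 °C: 489.9×4.14×34.8 = 70580.9 J > q₁, so all ice melts.
Energy balance: 489.9×4.14×(34.8 − T) = 13067 + 34.6×4.14×(T − 0)
2028.186(34.8 − T) = 13067 + 143.244 T
70580.9 − 13067 = 2171.430 T
T = 57513.9 / 2171.430 = 26.49 °C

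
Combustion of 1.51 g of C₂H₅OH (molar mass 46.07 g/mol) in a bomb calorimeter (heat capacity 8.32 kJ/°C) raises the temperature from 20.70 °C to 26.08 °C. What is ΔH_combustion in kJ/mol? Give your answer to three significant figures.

ΔT = 26.08 − 20.70 = 5.38 °C
q_cal = C_cal × ΔT = 8.32 × 5.38 = 44.7616 kJ
n = 1.51 / 46.07 = 0.03278 mol
q_rxn = −q_cal = -44.7616 kJ
ΔH = -44.7616 / 0.03278 = -1366 kJ/mol

ΔH = -1370 kJ/mol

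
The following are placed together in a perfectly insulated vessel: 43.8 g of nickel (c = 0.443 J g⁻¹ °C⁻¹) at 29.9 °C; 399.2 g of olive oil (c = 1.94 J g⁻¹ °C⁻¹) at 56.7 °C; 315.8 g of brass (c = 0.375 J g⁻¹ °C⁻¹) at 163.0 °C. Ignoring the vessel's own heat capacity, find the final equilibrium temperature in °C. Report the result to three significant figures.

T_f = 69.9 °C

Σ mᵢcᵢ(T − Tᵢ) = 0  ⇒  T = Σ mᵢcᵢTᵢ / Σ mᵢcᵢ
Σ mᵢcᵢ = 43.8×0.443 + 399.2×1.94 + 315.8×0.375 = 912.2764
Σ mᵢcᵢTᵢ = 19.4034×29.9 + 774.448×56.7 + 118.425×163.0 = 63795
T = 63795 / 912.2764 = 69.93 °C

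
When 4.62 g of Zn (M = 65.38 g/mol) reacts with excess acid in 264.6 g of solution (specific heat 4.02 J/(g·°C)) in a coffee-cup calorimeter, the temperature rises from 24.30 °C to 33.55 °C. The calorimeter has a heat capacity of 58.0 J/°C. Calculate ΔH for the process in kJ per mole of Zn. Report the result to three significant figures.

|ΔT| = |33.55 − 24.30| = 9.25 °C
|q_surr| = (264.6 × 4.02 + 58.0) × 9.25 = 1121.692 × 9.25 = 10380 J
n(Zn) = 4.62 / 65.38 = 0.07066 mol
Temperature rose, so q_rxn = −|q_surr| = -10.38 kJ
ΔH = q_rxn / n = -146.9 kJ/mol

ΔH = -147 kJ/mol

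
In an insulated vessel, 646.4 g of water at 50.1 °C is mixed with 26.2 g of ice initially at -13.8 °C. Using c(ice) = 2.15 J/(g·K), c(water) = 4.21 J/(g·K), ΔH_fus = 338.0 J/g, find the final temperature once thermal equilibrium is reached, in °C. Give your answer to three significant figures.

Heat to bring ice to 0 °C and melt it: q₁ = 26.2×2.15×13.8 + 26.2×338.0 = 9633.0 J
Heat the water can supply cooling to 0 °C: 646.4×4.21×50.1 = 136339 J > q₁, so all ice melts.
Energy balance: 646.4×4.21×(50.1 − T) = 9633.0 + 26.2×4.21×(T − 0)
2721.344(50.1 − T) = 9633.0 + 110.302 T
136339 − 9633.0 = 2831.646 T
T = 126706.0 / 2831.646 = 44.746 °C

T_f = 44.7 °C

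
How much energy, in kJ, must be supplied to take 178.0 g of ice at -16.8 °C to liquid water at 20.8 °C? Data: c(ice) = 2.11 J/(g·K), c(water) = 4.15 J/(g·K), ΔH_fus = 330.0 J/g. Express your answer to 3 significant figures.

q1 (heat ice -16.8→0.0 °C): 178.0 × 2.11 × 16.8 = 6310 J
q2 (melt at 0 °C): 178.0 × 330.0 = 58740 J
q3 (heat water 0.0→20.8 °C): 178.0 × 4.15 × 20.8 = 15365 J
Total: 6310 + 58740 + 15365 = 80415 J = 80.4 kJ

q = 80.4 kJ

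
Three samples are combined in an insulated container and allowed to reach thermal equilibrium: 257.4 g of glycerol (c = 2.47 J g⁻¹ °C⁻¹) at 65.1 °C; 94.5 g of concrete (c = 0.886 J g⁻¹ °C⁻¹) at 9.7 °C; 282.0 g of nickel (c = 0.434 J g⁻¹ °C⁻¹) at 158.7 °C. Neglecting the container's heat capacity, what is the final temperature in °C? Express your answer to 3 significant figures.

T_f = 73.2 °C

Σ mᵢcᵢ(T − Tᵢ) = 0  ⇒  T = Σ mᵢcᵢTᵢ / Σ mᵢcᵢ
Σ mᵢcᵢ = 257.4×2.47 + 94.5×0.886 + 282.0×0.434 = 841.893
Σ mᵢcᵢTᵢ = 635.778×65.1 + 83.727×9.7 + 122.388×158.7 = 61624
T = 61624 / 841.893 = 73.20 °C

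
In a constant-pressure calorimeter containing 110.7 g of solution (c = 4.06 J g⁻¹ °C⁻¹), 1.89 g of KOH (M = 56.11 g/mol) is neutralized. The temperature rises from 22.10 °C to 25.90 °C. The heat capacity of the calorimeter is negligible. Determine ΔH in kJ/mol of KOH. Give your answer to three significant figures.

|ΔT| = |25.90 − 22.10| = 3.80 °C
|q_surr| = (110.7 × 4.06) × 3.80 = 449.442 × 3.80 = 1708 J
n(KOH) = 1.89 / 56.11 = 0.03368 mol
Temperature rose, so q_rxn = −|q_surr| = -1.708 kJ
ΔH = q_rxn / n = -50.71 kJ/mol

ΔH = -50.7 kJ/mol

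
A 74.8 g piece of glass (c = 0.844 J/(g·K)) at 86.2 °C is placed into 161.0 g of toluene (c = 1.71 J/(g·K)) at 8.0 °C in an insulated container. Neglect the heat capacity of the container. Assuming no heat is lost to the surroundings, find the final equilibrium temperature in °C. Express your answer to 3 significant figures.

Heat lost by glass = heat gained by toluene.
(74.8)(0.844)(86.2 − T) = (161.0)(1.71)(T − 8.0)
63.1312 (86.2 − T) = 275.31 (T − 8.0)
5441.9 − 63.1312 T = 275.31 T − 2202.5
7644.4 = 338.4412 T
T = 22.59 °C

T_f = 22.6 °C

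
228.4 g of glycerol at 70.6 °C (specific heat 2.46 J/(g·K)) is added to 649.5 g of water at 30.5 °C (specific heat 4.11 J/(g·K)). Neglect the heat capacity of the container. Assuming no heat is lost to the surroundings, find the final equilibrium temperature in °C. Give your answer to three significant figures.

T_f = 37.5 °C

Heat lost by glycerol = heat gained by water.
(228.4)(2.46)(70.6 − T) = (649.5)(4.11)(T − 30.5)
561.864 (70.6 − T) = 2669.445 (T − 30.5)
39668 − 561.864 T = 2669.445 T − 81418
121086 = 3231.309 T
T = 37.47 °C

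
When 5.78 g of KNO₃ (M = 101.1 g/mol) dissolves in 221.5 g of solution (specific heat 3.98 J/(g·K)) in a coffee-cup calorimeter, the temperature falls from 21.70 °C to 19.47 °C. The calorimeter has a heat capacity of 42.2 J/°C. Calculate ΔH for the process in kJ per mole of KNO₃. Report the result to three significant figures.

ΔH = 36.0 kJ/mol

|ΔT| = |19.47 − 21.70| = 2.23 °C
|q_surr| = (221.5 × 3.98 + 42.2) × 2.23 = 923.77 × 2.23 = 2060 J
n(KNO₃) = 5.78 / 101.1 = 0.05717 mol
Temperature fell, so q_rxn = +|q_surr| = 2.060 kJ
ΔH = q_rxn / n = 36.03 kJ/mol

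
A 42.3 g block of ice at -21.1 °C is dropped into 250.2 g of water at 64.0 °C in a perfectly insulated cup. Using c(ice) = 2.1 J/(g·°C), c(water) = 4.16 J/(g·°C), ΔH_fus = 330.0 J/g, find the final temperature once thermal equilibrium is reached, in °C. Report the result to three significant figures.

Heat to bring ice to 0 °C and melt it: q₁ = 42.3×2.1×21.1 + 42.3×330.0 = 15833 J
Heat the water can supply cooling to 0 °C: 250.2×4.16×64.0 = 66613.2 J > q₁, so all ice melts.
Energy balance: 250.2×4.16×(64.0 − T) = 15833 + 42.3×4.16×(T − 0)
1040.832(64.0 − T) = 15833 + 175.968 T
66613.2 − 15833 = 1216.800 T
T = 50780.2 / 1216.800 = 41.73 °C

T_f = 41.7 °C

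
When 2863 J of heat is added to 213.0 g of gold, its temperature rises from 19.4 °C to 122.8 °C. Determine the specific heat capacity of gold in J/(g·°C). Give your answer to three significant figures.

c = 0.130 J/(g·°C)

c = q / (m ΔT) = 2863 / (213.0 × 103.4)
c = 2863 / 22024.2 = 0.130 J/(g·°C)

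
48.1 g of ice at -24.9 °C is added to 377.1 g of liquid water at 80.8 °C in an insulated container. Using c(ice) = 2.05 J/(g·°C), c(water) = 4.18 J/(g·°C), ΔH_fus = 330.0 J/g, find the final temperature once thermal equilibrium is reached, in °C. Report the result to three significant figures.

Heat to bring ice to 0 °C and melt it: q₁ = 48.1×2.05×24.9 + 48.1×330.0 = 18328 J
Heat the water can supply cooling to 0 °C: 377.1×4.18×80.8 = 127363 J > q₁, so all ice melts.
Energy balance: 377.1×4.18×(80.8 − T) = 18328 + 48.1×4.18×(T − 0)
1576.278(80.8 − T) = 18328 + 201.058 T
127363 − 18328 = 1777.336 T
T = 109035 / 1777.336 = 61.347 °C

T_f = 61.3 °C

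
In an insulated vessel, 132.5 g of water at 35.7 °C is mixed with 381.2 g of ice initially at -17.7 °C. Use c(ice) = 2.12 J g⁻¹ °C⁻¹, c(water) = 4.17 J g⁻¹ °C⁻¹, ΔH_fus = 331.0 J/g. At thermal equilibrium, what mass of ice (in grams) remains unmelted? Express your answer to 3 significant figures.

Heat to warm all ice to 0 °C: 381.2×2.12×17.7 = 14304 J
Heat released by water cooling to 0 °C: 132.5×4.17×35.7 = 19725 J
19725 J < 14304 + 381.2×331.0 = 140481.2 J, so not all ice melts; final T = 0 °C.
Heat left for melting: 19725 − 14304 = 5421 J
Mass melted = 5421 / 331.0 = 16.38 g
Ice remaining = 381.2 − 16.38 = 364.82 g

m_ice remaining = 365 g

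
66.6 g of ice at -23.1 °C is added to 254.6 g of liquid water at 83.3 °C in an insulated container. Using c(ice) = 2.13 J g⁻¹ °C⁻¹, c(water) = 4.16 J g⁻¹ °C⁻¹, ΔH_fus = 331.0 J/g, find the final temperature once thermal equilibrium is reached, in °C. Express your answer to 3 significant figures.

T_f = 47.1 °C

Heat to bring ice to 0 °C and melt it: q₁ = 66.6×2.13×23.1 + 66.6×331.0 = 25322 J
Heat the water can supply cooling to 0 °C: 254.6×4.16×83.3 = 88226.0 J > q₁, so all ice melts.
Energy balance: 254.6×4.16×(83.3 − T) = 25322 + 66.6×4.16×(T − 0)
1059.136(83.3 − T) = 25322 + 277.056 T
88226.0 − 25322 = 1336.192 T
T = 62904.0 / 1336.192 = 47.08 °C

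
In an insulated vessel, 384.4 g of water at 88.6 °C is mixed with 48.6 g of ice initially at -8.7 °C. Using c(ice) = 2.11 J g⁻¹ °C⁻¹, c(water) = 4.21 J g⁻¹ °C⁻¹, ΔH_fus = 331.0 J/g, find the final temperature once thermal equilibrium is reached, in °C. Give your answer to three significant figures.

Heat to bring ice to 0 °C and melt it: q₁ = 48.6×2.11×8.7 + 48.6×331.0 = 16979 J
Heat the water can supply cooling to 0 °C: 384.4×4.21×88.6 = 143384 J > q₁, so all ice melts.
Energy balance: 384.4×4.21×(88.6 − T) = 16979 + 48.6×4.21×(T − 0)
1618.324(88.6 − T) = 16979 + 204.606 T
143384 − 16979 = 1822.930 T
T = 126405 / 1822.930 = 69.34 °C

T_f = 69.3 °C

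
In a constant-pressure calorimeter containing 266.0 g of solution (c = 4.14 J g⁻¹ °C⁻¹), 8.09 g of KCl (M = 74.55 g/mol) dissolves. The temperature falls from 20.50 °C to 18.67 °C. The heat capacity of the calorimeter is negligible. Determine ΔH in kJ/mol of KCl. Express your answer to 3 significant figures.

ΔH = 18.6 kJ/mol

|ΔT| = |18.67 − 20.50| = 1.83 °C
|q_surr| = (266.0 × 4.14) × 1.83 = 1101.24 × 1.83 = 2015 J
n(KCl) = 8.09 / 74.55 = 0.1085 mol
Temperature fell, so q_rxn = +|q_surr| = 2.015 kJ
ΔH = q_rxn / n = 18.57 kJ/mol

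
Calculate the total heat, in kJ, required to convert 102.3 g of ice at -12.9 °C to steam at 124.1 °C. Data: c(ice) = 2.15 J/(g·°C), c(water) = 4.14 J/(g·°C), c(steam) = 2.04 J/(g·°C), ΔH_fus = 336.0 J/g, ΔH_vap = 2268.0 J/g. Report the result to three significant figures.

q1 (heat ice -12.9→0.0 °C): 102.3 × 2.15 × 12.9 = 2837 J
q2 (melt at 0 °C): 102.3 × 336.0 = 34373 J
q3 (heat water 0.0→100.0 °C): 102.3 × 4.14 × 100.0 = 42352 J
q4 (vaporize at 100 °C): 102.3 × 2268.0 = 232016 J
q5 (heat steam 100.0→124.1 °C): 102.3 × 2.04 × 24.1 = 5029 J
Total: 2837 + 34373 + 42352 + 232016 + 5029 = 316607 J = 317 kJ

q = 317 kJ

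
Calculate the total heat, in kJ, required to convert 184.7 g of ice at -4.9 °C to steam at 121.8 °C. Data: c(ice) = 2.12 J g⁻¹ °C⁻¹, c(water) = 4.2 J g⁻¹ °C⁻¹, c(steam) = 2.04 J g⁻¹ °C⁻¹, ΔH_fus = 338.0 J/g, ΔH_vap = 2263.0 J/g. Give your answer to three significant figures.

q1 (heat ice -4.9→0.0 °C): 184.7 × 2.12 × 4.9 = 1919 J
q2 (melt at 0 °C): 184.7 × 338.0 = 62429 J
q3 (heat water 0.0→100.0 °C): 184.7 × 4.2 × 100.0 = 77574 J
q4 (vaporize at 100 °C): 184.7 × 2263.0 = 417976 J
q5 (heat steam 100.0→121.8 °C): 184.7 × 2.04 × 21.8 = 8214 J
Total: 1919 + 62429 + 77574 + 417976 + 8214 = 568112 J = 568 kJ

q = 568 kJ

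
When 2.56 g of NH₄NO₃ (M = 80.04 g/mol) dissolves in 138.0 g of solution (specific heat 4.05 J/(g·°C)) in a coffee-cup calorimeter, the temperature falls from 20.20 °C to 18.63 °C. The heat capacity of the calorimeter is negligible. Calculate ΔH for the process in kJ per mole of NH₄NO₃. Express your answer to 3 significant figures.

|ΔT| = |18.63 − 20.20| = 1.57 °C
|q_surr| = (138.0 × 4.05) × 1.57 = 558.9 × 1.57 = 877.5 J
n(NH₄NO₃) = 2.56 / 80.04 = 0.03198 mol
Temperature fell, so q_rxn = +|q_surr| = 0.8775 kJ
ΔH = q_rxn / n = 27.44 kJ/mol

ΔH = 27.4 kJ/mol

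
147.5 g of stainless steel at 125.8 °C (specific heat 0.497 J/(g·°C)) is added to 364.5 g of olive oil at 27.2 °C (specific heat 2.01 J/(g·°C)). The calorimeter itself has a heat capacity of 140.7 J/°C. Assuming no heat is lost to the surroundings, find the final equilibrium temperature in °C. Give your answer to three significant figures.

T_f = 34.8 °C

Heat lost by stainless steel = heat gained by olive oil + calorimeter.
(147.5)(0.497)(125.8 − T) = [(364.5)(2.01) + 140.7](T − 27.2)
73.3075 (125.8 − T) = 873.345 (T − 27.2)
9222.1 − 73.3075 T = 873.345 T − 23755
32977.1 = 946.6525 T
T = 34.84 °C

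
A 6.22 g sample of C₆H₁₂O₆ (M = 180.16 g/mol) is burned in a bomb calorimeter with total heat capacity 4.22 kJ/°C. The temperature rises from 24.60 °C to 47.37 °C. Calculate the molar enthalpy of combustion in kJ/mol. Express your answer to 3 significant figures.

ΔT = 47.37 − 24.60 = 22.77 °C
q_cal = C_cal × ΔT = 4.22 × 22.77 = 96.0894 kJ
n = 6.22 / 180.16 = 0.03452 mol
q_rxn = −q_cal = -96.0894 kJ
ΔH = -96.0894 / 0.03452 = -2784 kJ/mol

ΔH = -2780 kJ/mol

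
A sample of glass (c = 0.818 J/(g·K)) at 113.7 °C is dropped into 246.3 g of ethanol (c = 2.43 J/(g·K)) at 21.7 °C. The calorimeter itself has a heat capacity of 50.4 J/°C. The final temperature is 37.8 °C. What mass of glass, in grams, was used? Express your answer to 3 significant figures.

m = 168 g

q_gained = (246.3 × 2.43 + 50.4) × (37.8 − 21.7) = 10450 J
q_lost = m × 0.818 × (113.7 − 37.8) = 62.0862 m
m = 10450 / 62.0862 = 168 g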